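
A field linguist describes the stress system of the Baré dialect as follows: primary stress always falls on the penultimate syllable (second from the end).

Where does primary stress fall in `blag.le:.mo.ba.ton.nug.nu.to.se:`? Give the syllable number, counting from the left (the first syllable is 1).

The word has 9 syllables; the penultimate syllable (second from the end) is syllable 8 (to).
Primary stress: syllable 8 → blag.le:.mo.ba.ton.nug.nu.ˈto.se:.

8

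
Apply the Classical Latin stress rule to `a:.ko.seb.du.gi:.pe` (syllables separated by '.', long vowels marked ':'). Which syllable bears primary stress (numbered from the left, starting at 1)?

5

Classical Latin: stress the penult if heavy (long vowel or closed), else the antepenult.
Weights: 4 du L, 5 gi: H, 6 pe L.
The penult (syllable 5, gi:) is heavy, so it takes stress.
Stress on syllable 5: a:.ko.seb.du.ˈgi:.pe.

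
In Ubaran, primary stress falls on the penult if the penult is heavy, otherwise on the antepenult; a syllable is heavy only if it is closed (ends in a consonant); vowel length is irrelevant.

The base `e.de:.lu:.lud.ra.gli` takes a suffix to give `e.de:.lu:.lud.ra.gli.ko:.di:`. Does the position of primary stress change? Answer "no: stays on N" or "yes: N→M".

yes: 4→6

Base `e.de:.lu:.lud.ra.gli` (6 syllables):
  Weights: 4 lud H, 5 ra L, 6 gli L.
  The penult (syllable 5, ra) is light, so stress falls on the antepenult (syllable 4, lud).
  → primary stress on syllable 4.
Suffixed `e.de:.lu:.lud.ra.gli.ko:.di:` (8 syllables):
  Weights: 6 gli L, 7 ko: L, 8 di: L.
  The penult (syllable 7, ko:) is light, so stress falls on the antepenult (syllable 6, gli).
  → primary stress on syllable 6.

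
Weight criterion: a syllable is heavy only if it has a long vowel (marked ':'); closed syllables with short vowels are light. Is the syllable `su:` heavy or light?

`su:`: long vowel, open (no coda). Long vowel → heavy.

heavy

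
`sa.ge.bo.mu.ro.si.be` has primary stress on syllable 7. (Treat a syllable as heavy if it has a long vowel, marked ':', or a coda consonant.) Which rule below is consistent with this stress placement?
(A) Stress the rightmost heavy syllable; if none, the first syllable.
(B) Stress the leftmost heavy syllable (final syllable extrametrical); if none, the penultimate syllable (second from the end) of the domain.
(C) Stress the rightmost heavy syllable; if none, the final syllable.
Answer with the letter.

Rule A → syllable 1 (observed: 7).
Rule B → syllable 5 (observed: 7).
Rule C → syllable 7 ✓.

C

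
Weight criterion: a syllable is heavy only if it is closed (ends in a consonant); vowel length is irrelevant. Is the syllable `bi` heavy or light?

`bi`: short vowel, open (no coda). Open (no coda) → light.

light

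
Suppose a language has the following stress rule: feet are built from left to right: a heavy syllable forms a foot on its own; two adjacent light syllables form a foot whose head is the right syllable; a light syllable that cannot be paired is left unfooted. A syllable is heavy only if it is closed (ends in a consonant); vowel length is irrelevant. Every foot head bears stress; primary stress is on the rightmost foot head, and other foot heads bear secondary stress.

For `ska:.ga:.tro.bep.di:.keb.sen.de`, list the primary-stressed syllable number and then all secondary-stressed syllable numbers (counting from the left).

Weights: 1 ska: L, 2 ga: L, 3 tro L, 4 bep H, 5 di: L, 6 keb H, 7 sen H, 8 de L.
Parse left to right (heavy = foot alone; LL = one foot; stranded L unfooted): (ska:.ˈga:) tro (ˈbep) di: (ˈkeb) (ˈsen) de.
Foot heads: 2, 4, 6, 7.
Primary stress on the rightmost head = syllable 7.
Secondary stress on 2, 4, 6: ska:.ˌga:.tro.ˌbep.di:.ˌkeb.ˈsen.de.

primary 7, secondary 2, 4, 6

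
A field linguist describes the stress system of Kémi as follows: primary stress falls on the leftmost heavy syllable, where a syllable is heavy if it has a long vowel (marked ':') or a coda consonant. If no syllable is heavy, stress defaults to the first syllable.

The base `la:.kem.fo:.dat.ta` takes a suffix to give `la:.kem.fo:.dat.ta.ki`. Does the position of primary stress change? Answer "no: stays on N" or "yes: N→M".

no: stays on 1

Base `la:.kem.fo:.dat.ta` (5 syllables):
  Weights: 1 la: H, 2 kem H, 3 fo: H, 4 dat H, 5 ta L.
  Heavy syllables in the domain: 1, 2, 3, 4. The leftmost is syllable 1 (la:).
  → primary stress on syllable 1.
Suffixed `la:.kem.fo:.dat.ta.ki` (6 syllables):
  Weights: 1 la: H, 2 kem H, 3 fo: H, 4 dat H, 5 ta L, 6 ki L.
  Heavy syllables in the domain: 1, 2, 3, 4. The leftmost is syllable 1 (la:).
  → primary stress on syllable 1.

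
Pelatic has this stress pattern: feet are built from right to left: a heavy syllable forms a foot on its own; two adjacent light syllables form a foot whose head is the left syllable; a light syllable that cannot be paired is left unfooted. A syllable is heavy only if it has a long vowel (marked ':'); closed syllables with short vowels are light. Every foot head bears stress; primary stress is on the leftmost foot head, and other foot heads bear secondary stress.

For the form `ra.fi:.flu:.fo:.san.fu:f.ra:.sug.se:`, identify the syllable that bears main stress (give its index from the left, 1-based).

Weights: 1 ra L, 2 fi: H, 3 flu: H, 4 fo: H, 5 san L, 6 fu:f H, 7 ra: H, 8 sug L, 9 se: H.
Parse right to left (heavy = foot alone; LL = one foot; stranded L unfooted): ra (ˈfi:) (ˈflu:) (ˈfo:) san (ˈfu:f) (ˈra:) sug (ˈse:).
Foot heads: 2, 3, 4, 6, 7, 9.
Primary stress on the leftmost head = syllable 2.
Primary stress: syllable 2 → ra.ˈfi:.flu:.fo:.san.fu:f.ra:.sug.se:.

2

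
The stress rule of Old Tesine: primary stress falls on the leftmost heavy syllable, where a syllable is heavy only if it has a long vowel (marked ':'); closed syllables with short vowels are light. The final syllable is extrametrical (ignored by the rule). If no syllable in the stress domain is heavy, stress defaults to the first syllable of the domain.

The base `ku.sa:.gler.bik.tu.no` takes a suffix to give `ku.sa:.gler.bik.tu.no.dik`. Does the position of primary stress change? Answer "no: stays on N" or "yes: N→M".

Base `ku.sa:.gler.bik.tu.no` (6 syllables):
  The final syllable (6, no) is extrametrical; the stress domain is syllables 1–5.
  Weights: 1 ku L, 2 sa: H, 3 gler L, 4 bik L, 5 tu L.
  Heavy syllables in the domain: 2. The leftmost is syllable 2 (sa:).
  → primary stress on syllable 2.
Suffixed `ku.sa:.gler.bik.tu.no.dik` (7 syllables):
  The final syllable (7, dik) is extrametrical; the stress domain is syllables 1–6.
  Weights: 1 ku L, 2 sa: H, 3 gler L, 4 bik L, 5 tu L, 6 no L.
  Heavy syllables in the domain: 2. The leftmost is syllable 2 (sa:).
  → primary stress on syllable 2.

no: stays on 2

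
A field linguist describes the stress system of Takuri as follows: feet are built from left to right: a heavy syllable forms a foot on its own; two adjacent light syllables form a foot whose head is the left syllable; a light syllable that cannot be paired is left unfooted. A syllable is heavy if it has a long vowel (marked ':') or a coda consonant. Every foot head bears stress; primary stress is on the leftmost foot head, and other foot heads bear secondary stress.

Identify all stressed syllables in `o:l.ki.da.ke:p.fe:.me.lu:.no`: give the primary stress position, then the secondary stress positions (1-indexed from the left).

Weights: 1 o:l H, 2 ki L, 3 da L, 4 ke:p H, 5 fe: H, 6 me L, 7 lu: H, 8 no L.
Parse left to right (heavy = foot alone; LL = one foot; stranded L unfooted): (ˈo:l) (ˈki.da) (ˈke:p) (ˈfe:) me (ˈlu:) no.
Foot heads: 1, 2, 4, 5, 7.
Primary stress on the leftmost head = syllable 1.
Secondary stress on 2, 4, 5, 7: ˈo:l.ˌki.da.ˌke:p.ˌfe:.me.ˌlu:.no.

primary 1, secondary 2, 4, 5, 7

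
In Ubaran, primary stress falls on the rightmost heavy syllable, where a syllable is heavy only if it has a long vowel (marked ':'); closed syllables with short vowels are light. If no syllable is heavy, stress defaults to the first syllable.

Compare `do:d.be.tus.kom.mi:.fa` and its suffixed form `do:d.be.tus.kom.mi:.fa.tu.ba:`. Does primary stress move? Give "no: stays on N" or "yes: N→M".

Base `do:d.be.tus.kom.mi:.fa` (6 syllables):
  Weights: 1 do:d H, 2 be L, 3 tus L, 4 kom L, 5 mi: H, 6 fa L.
  Heavy syllables in the domain: 1, 5. The rightmost is syllable 5 (mi:).
  → primary stress on syllable 5.
Suffixed `do:d.be.tus.kom.mi:.fa.tu.ba:` (8 syllables):
  Weights: 1 do:d H, 2 be L, 3 tus L, 4 kom L, 5 mi: H, 6 fa L, 7 tu L, 8 ba: H.
  Heavy syllables in the domain: 1, 5, 8. The rightmost is syllable 8 (ba:).
  → primary stress on syllable 8.

yes: 5→8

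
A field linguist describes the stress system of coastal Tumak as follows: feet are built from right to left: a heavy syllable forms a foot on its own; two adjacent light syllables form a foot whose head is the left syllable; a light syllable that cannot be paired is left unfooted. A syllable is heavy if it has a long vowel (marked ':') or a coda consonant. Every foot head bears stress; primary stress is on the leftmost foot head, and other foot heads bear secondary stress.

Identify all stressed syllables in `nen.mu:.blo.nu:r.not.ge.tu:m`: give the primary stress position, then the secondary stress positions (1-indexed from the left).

Weights: 1 nen H, 2 mu: H, 3 blo L, 4 nu:r H, 5 not H, 6 ge L, 7 tu:m H.
Parse right to left (heavy = foot alone; LL = one foot; stranded L unfooted): (ˈnen) (ˈmu:) blo (ˈnu:r) (ˈnot) ge (ˈtu:m).
Foot heads: 1, 2, 4, 5, 7.
Primary stress on the leftmost head = syllable 1.
Secondary stress on 2, 4, 5, 7: ˈnen.ˌmu:.blo.ˌnu:r.ˌnot.ge.ˌtu:m.

primary 1, secondary 2, 4, 5, 7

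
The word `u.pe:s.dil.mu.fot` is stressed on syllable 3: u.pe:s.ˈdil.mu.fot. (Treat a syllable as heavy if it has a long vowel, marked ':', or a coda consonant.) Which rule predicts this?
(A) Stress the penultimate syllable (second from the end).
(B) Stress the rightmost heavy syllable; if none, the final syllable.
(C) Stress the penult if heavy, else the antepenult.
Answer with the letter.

C

Rule A → syllable 4 (observed: 3).
Rule B → syllable 5 (observed: 3).
Rule C → syllable 3 ✓.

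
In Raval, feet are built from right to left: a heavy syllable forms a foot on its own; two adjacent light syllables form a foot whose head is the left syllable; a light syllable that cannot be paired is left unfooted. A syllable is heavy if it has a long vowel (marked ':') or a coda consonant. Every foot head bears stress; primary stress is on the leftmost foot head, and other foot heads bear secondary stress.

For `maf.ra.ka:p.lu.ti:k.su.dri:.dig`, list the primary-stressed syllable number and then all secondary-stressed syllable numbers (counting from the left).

primary 1, secondary 3, 5, 7, 8

Weights: 1 maf H, 2 ra L, 3 ka:p H, 4 lu L, 5 ti:k H, 6 su L, 7 dri: H, 8 dig H.
Parse right to left (heavy = foot alone; LL = one foot; stranded L unfooted): (ˈmaf) ra (ˈka:p) lu (ˈti:k) su (ˈdri:) (ˈdig).
Foot heads: 1, 3, 5, 7, 8.
Primary stress on the leftmost head = syllable 1.
Secondary stress on 3, 5, 7, 8: ˈmaf.ra.ˌka:p.lu.ˌti:k.su.ˌdri:.ˌdig.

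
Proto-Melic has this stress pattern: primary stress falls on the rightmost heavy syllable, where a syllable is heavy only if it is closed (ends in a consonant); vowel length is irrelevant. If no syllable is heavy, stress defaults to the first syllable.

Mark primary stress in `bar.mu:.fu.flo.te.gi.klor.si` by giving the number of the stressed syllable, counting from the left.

Weights: 1 bar H, 2 mu: L, 3 fu L, 4 flo L, 5 te L, 6 gi L, 7 klor H, 8 si L.
Heavy syllables in the domain: 1, 7. The rightmost is syllable 7 (klor).
Primary stress: syllable 7 → bar.mu:.fu.flo.te.gi.ˈklor.si.

7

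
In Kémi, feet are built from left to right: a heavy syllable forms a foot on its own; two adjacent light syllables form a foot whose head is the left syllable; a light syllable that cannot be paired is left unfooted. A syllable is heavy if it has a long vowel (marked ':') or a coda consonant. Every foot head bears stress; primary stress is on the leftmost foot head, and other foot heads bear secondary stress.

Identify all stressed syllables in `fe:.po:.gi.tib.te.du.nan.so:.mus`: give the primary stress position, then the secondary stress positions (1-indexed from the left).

primary 1, secondary 2, 4, 5, 7, 8, 9

Weights: 1 fe: H, 2 po: H, 3 gi L, 4 tib H, 5 te L, 6 du L, 7 nan H, 8 so: H, 9 mus H.
Parse left to right (heavy = foot alone; LL = one foot; stranded L unfooted): (ˈfe:) (ˈpo:) gi (ˈtib) (ˈte.du) (ˈnan) (ˈso:) (ˈmus).
Foot heads: 1, 2, 4, 5, 7, 8, 9.
Primary stress on the leftmost head = syllable 1.
Secondary stress on 2, 4, 5, 7, 8, 9: ˈfe:.ˌpo:.gi.ˌtib.ˌte.du.ˌnan.ˌso:.ˌmus.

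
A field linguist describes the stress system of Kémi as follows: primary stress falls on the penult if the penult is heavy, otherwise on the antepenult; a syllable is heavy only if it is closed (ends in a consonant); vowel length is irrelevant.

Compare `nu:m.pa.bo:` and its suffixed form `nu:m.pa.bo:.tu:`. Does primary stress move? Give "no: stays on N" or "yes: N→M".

yes: 1→2

Base `nu:m.pa.bo:` (3 syllables):
  Weights: 1 nu:m H, 2 pa L, 3 bo: L.
  The penult (syllable 2, pa) is light, so stress falls on the antepenult (syllable 1, nu:m).
  → primary stress on syllable 1.
Suffixed `nu:m.pa.bo:.tu:` (4 syllables):
  Weights: 2 pa L, 3 bo: L, 4 tu: L.
  The penult (syllable 3, bo:) is light, so stress falls on the antepenult (syllable 2, pa).
  → primary stress on syllable 2.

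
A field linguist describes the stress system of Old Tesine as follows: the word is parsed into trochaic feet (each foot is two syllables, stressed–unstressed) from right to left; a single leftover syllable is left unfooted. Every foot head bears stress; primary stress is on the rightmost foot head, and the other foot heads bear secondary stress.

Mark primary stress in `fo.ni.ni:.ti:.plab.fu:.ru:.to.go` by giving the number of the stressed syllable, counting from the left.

8

Parse right to left into trochaic (ˈσσ) feet: fo (ˈni.ni:) (ˈti:.plab) (ˈfu:.ru:) (ˈto.go). Syllable 1 is left unfooted.
Foot heads (stressed positions): 2, 4, 6, 8.
End Rule Rightmost: primary stress on the rightmost head = syllable 8.
Primary stress: syllable 8 → fo.ni.ni:.ti:.plab.fu:.ru:.ˈto.go.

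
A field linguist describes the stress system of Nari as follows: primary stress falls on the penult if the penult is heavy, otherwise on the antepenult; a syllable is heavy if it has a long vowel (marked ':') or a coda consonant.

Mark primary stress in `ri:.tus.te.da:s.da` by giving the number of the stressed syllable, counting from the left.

4

Weights: 3 te L, 4 da:s H, 5 da L.
The penult (syllable 4, da:s) is heavy, so it takes stress.
Primary stress: syllable 4 → ri:.tus.te.ˈda:s.da.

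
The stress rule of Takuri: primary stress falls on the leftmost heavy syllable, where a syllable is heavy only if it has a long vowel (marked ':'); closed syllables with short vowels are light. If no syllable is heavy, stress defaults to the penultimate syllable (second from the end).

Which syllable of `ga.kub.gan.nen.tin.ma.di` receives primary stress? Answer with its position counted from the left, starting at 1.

6

Weights: 1 ga L, 2 kub L, 3 gan L, 4 nen L, 5 tin L, 6 ma L, 7 di L.
No heavy syllable in the domain; default to the penultimate syllable (second from the end) = syllable 6.
Primary stress: syllable 6 → ga.kub.gan.nen.tin.ˈma.di.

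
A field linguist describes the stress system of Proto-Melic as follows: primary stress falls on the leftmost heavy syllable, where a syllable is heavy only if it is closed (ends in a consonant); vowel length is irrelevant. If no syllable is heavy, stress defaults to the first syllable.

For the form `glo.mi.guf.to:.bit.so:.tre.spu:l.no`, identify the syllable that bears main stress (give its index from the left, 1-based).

3

Weights: 1 glo L, 2 mi L, 3 guf H, 4 to: L, 5 bit H, 6 so: L, 7 tre L, 8 spu:l H, 9 no L.
Heavy syllables in the domain: 3, 5, 8. The leftmost is syllable 3 (guf).
Primary stress: syllable 3 → glo.mi.ˈguf.to:.bit.so:.tre.spu:l.no.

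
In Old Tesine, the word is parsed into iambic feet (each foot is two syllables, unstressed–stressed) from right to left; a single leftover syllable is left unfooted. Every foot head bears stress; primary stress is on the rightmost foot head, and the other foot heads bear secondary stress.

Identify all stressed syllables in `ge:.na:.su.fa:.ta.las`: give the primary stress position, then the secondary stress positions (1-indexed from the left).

Parse right to left into iambic (σˈσ) feet: (ge:.ˈna:) (su.ˈfa:) (ta.ˈlas).
Foot heads (stressed positions): 2, 4, 6.
End Rule Rightmost: primary stress on the rightmost head = syllable 6.
Secondary stress on 2, 4: ge:.ˌna:.su.ˌfa:.ta.ˈlas.

primary 6, secondary 2, 4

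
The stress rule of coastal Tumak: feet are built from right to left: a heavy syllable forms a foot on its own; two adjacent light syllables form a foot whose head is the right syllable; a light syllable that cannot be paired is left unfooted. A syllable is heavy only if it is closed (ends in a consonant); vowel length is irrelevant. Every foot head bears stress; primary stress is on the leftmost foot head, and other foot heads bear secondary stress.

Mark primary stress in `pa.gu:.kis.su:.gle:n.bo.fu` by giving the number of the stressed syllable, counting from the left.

2

Weights: 1 pa L, 2 gu: L, 3 kis H, 4 su: L, 5 gle:n H, 6 bo L, 7 fu L.
Parse right to left (heavy = foot alone; LL = one foot; stranded L unfooted): (pa.ˈgu:) (ˈkis) su: (ˈgle:n) (bo.ˈfu).
Foot heads: 2, 3, 5, 7.
Primary stress on the leftmost head = syllable 2.
Primary stress: syllable 2 → pa.ˈgu:.kis.su:.gle:n.bo.fu.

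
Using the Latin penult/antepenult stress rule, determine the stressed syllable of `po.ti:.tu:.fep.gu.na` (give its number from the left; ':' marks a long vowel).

Classical Latin: stress the penult if heavy (long vowel or closed), else the antepenult.
Weights: 4 fep H, 5 gu L, 6 na L.
The penult (syllable 5, gu) is light, so stress falls on the antepenult (syllable 4, fep).
Stress on syllable 4: po.ti:.tu:.ˈfep.gu.na.

4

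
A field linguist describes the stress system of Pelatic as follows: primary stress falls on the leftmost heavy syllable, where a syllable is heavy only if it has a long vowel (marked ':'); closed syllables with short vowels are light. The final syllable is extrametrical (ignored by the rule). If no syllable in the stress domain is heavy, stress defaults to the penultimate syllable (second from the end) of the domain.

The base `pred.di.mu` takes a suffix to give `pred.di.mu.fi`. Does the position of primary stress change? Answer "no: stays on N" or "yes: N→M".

Base `pred.di.mu` (3 syllables):
  The final syllable (3, mu) is extrametrical; the stress domain is syllables 1–2.
  Weights: 1 pred L, 2 di L.
  No heavy syllable in the domain; default to the penultimate syllable (second from the end) of the domain = syllable 1.
  → primary stress on syllable 1.
Suffixed `pred.di.mu.fi` (4 syllables):
  The final syllable (4, fi) is extrametrical; the stress domain is syllables 1–3.
  Weights: 1 pred L, 2 di L, 3 mu L.
  No heavy syllable in the domain; default to the penultimate syllable (second from the end) of the domain = syllable 2.
  → primary stress on syllable 2.

yes: 1→2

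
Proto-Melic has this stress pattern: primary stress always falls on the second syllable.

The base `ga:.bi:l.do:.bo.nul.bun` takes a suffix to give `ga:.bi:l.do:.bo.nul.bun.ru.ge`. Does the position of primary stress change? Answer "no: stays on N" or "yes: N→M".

no: stays on 2

Base `ga:.bi:l.do:.bo.nul.bun` (6 syllables):
  The word has 6 syllables; the second syllable is syllable 2 (bi:l).
  → primary stress on syllable 2.
Suffixed `ga:.bi:l.do:.bo.nul.bun.ru.ge` (8 syllables):
  The word has 8 syllables; the second syllable is syllable 2 (bi:l).
  → primary stress on syllable 2.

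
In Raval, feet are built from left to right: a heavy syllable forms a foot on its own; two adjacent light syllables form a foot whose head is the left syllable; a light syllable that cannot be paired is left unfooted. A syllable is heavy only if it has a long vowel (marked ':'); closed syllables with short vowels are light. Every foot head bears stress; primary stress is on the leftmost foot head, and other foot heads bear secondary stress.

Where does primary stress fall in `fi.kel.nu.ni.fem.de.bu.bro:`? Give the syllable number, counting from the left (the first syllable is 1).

1

Weights: 1 fi L, 2 kel L, 3 nu L, 4 ni L, 5 fem L, 6 de L, 7 bu L, 8 bro: H.
Parse left to right (heavy = foot alone; LL = one foot; stranded L unfooted): (ˈfi.kel) (ˈnu.ni) (ˈfem.de) bu (ˈbro:).
Foot heads: 1, 3, 5, 8.
Primary stress on the leftmost head = syllable 1.
Primary stress: syllable 1 → ˈfi.kel.nu.ni.fem.de.bu.bro:.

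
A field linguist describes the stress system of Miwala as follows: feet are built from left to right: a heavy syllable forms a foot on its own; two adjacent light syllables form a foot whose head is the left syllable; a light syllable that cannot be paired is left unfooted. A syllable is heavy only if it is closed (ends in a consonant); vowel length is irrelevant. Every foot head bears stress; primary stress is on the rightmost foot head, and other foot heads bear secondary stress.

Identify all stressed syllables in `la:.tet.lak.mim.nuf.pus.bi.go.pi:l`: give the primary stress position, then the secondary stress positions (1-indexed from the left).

primary 9, secondary 2, 3, 4, 5, 6, 7

Weights: 1 la: L, 2 tet H, 3 lak H, 4 mim H, 5 nuf H, 6 pus H, 7 bi L, 8 go L, 9 pi:l H.
Parse left to right (heavy = foot alone; LL = one foot; stranded L unfooted): la: (ˈtet) (ˈlak) (ˈmim) (ˈnuf) (ˈpus) (ˈbi.go) (ˈpi:l).
Foot heads: 2, 3, 4, 5, 6, 7, 9.
Primary stress on the rightmost head = syllable 9.
Secondary stress on 2, 3, 4, 5, 6, 7: la:.ˌtet.ˌlak.ˌmim.ˌnuf.ˌpus.ˌbi.go.ˈpi:l.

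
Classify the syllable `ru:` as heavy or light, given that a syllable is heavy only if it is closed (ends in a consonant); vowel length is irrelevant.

light

`ru:`: long vowel, open (no coda). Open (no coda) → light.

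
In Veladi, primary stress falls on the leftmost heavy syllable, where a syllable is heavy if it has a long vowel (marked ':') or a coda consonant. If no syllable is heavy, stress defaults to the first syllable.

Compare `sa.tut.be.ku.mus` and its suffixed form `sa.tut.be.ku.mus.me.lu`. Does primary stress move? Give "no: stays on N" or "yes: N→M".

Base `sa.tut.be.ku.mus` (5 syllables):
  Weights: 1 sa L, 2 tut H, 3 be L, 4 ku L, 5 mus H.
  Heavy syllables in the domain: 2, 5. The leftmost is syllable 2 (tut).
  → primary stress on syllable 2.
Suffixed `sa.tut.be.ku.mus.me.lu` (7 syllables):
  Weights: 1 sa L, 2 tut H, 3 be L, 4 ku L, 5 mus H, 6 me L, 7 lu L.
  Heavy syllables in the domain: 2, 5. The leftmost is syllable 2 (tut).
  → primary stress on syllable 2.

no: stays on 2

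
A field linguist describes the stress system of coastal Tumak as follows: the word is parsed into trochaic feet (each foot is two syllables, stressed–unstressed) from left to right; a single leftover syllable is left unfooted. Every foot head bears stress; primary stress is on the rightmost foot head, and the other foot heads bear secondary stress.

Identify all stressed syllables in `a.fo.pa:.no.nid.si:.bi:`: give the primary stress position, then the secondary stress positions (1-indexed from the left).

primary 5, secondary 1, 3

Parse left to right into trochaic (ˈσσ) feet: (ˈa.fo) (ˈpa:.no) (ˈnid.si:) bi:. Syllable 7 is left unfooted.
Foot heads (stressed positions): 1, 3, 5.
End Rule Rightmost: primary stress on the rightmost head = syllable 5.
Secondary stress on 1, 3: ˌa.fo.ˌpa:.no.ˈnid.si:.bi:.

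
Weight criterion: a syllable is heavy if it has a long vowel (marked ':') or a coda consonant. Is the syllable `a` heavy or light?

`a`: short vowel, open (no coda). Short vowel, open → light.

light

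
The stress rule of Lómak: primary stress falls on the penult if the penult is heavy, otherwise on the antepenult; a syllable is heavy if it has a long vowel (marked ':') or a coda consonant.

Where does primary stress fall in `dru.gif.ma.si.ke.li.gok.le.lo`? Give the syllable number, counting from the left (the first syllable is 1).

Weights: 7 gok H, 8 le L, 9 lo L.
The penult (syllable 8, le) is light, so stress falls on the antepenult (syllable 7, gok).
Primary stress: syllable 7 → dru.gif.ma.si.ke.li.ˈgok.le.lo.

7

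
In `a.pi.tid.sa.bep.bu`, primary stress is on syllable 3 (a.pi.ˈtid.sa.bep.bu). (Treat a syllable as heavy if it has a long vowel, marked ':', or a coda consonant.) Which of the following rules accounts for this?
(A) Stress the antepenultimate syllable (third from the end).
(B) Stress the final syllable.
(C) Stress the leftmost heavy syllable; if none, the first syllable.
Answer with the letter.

Rule A → syllable 4 (observed: 3).
Rule B → syllable 6 (observed: 3).
Rule C → syllable 3 ✓.

C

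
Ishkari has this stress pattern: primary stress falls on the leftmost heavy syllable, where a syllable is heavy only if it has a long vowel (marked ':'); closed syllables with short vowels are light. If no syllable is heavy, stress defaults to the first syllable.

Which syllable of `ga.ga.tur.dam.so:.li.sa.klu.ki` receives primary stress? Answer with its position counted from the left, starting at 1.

Weights: 1 ga L, 2 ga L, 3 tur L, 4 dam L, 5 so: H, 6 li L, 7 sa L, 8 klu L, 9 ki L.
Heavy syllables in the domain: 5. The leftmost is syllable 5 (so:).
Primary stress: syllable 5 → ga.ga.tur.dam.ˈso:.li.sa.klu.ki.

5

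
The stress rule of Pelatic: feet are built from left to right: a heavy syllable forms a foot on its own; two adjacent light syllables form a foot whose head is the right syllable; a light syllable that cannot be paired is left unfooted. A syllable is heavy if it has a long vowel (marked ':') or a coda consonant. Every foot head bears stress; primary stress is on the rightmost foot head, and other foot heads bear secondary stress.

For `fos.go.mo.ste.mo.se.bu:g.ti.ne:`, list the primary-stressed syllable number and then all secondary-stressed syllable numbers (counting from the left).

primary 9, secondary 1, 3, 5, 7

Weights: 1 fos H, 2 go L, 3 mo L, 4 ste L, 5 mo L, 6 se L, 7 bu:g H, 8 ti L, 9 ne: H.
Parse left to right (heavy = foot alone; LL = one foot; stranded L unfooted): (ˈfos) (go.ˈmo) (ste.ˈmo) se (ˈbu:g) ti (ˈne:).
Foot heads: 1, 3, 5, 7, 9.
Primary stress on the rightmost head = syllable 9.
Secondary stress on 1, 3, 5, 7: ˌfos.go.ˌmo.ste.ˌmo.se.ˌbu:g.ti.ˈne:.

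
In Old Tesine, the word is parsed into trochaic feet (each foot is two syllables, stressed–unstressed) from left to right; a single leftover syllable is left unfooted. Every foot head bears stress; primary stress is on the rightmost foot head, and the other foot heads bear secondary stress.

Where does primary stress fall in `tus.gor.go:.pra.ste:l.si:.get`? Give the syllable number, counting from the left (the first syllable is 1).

Parse left to right into trochaic (ˈσσ) feet: (ˈtus.gor) (ˈgo:.pra) (ˈste:l.si:) get. Syllable 7 is left unfooted.
Foot heads (stressed positions): 1, 3, 5.
End Rule Rightmost: primary stress on the rightmost head = syllable 5.
Primary stress: syllable 5 → tus.gor.go:.pra.ˈste:l.si:.get.

5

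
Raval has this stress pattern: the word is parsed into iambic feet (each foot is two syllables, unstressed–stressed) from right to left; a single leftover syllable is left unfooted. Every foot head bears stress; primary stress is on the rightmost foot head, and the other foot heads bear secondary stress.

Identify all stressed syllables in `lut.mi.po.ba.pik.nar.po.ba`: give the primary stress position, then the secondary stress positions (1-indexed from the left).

primary 8, secondary 2, 4, 6

Parse right to left into iambic (σˈσ) feet: (lut.ˈmi) (po.ˈba) (pik.ˈnar) (po.ˈba).
Foot heads (stressed positions): 2, 4, 6, 8.
End Rule Rightmost: primary stress on the rightmost head = syllable 8.
Secondary stress on 2, 4, 6: lut.ˌmi.po.ˌba.pik.ˌnar.po.ˈba.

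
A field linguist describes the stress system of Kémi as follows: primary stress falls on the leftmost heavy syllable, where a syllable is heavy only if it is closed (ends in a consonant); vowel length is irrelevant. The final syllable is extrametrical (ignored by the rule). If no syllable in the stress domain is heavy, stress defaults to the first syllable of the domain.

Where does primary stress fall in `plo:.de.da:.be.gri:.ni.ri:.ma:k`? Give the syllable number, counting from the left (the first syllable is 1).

The final syllable (8, ma:k) is extrametrical; the stress domain is syllables 1–7.
Weights: 1 plo: L, 2 de L, 3 da: L, 4 be L, 5 gri: L, 6 ni L, 7 ri: L.
No heavy syllable in the domain; default to the first syllable of the domain = syllable 1.
Primary stress: syllable 1 → ˈplo:.de.da:.be.gri:.ni.ri:.ma:k.

1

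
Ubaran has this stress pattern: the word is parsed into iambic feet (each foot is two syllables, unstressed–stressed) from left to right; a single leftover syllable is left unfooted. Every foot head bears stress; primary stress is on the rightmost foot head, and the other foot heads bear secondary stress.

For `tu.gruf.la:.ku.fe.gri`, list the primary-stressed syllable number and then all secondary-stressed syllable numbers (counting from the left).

primary 6, secondary 2, 4

Parse left to right into iambic (σˈσ) feet: (tu.ˈgruf) (la:.ˈku) (fe.ˈgri).
Foot heads (stressed positions): 2, 4, 6.
End Rule Rightmost: primary stress on the rightmost head = syllable 6.
Secondary stress on 2, 4: tu.ˌgruf.la:.ˌku.fe.ˈgri.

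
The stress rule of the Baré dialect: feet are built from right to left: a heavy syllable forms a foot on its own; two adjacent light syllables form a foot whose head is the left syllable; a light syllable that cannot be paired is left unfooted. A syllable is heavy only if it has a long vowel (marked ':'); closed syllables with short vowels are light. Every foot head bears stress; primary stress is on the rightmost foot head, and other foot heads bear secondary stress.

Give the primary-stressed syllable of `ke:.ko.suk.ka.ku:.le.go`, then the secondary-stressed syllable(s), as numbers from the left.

Weights: 1 ke: H, 2 ko L, 3 suk L, 4 ka L, 5 ku: H, 6 le L, 7 go L.
Parse right to left (heavy = foot alone; LL = one foot; stranded L unfooted): (ˈke:) ko (ˈsuk.ka) (ˈku:) (ˈle.go).
Foot heads: 1, 3, 5, 6.
Primary stress on the rightmost head = syllable 6.
Secondary stress on 1, 3, 5: ˌke:.ko.ˌsuk.ka.ˌku:.ˈle.go.

primary 6, secondary 1, 3, 5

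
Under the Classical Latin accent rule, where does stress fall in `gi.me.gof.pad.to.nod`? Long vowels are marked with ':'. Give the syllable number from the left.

4

Classical Latin: stress the penult if heavy (long vowel or closed), else the antepenult.
Weights: 4 pad H, 5 to L, 6 nod H.
The penult (syllable 5, to) is light, so stress falls on the antepenult (syllable 4, pad).
Stress on syllable 4: gi.me.gof.ˈpad.to.nod.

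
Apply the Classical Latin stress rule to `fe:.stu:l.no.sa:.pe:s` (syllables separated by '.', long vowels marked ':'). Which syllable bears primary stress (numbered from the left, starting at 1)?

4

Classical Latin: stress the penult if heavy (long vowel or closed), else the antepenult.
Weights: 3 no L, 4 sa: H, 5 pe:s H.
The penult (syllable 4, sa:) is heavy, so it takes stress.
Stress on syllable 4: fe:.stu:l.no.ˈsa:.pe:s.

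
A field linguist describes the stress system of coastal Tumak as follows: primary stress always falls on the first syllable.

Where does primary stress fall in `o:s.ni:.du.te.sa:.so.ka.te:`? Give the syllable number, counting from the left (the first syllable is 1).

The word has 8 syllables; the first syllable is syllable 1 (o:s).
Primary stress: syllable 1 → ˈo:s.ni:.du.te.sa:.so.ka.te:.

1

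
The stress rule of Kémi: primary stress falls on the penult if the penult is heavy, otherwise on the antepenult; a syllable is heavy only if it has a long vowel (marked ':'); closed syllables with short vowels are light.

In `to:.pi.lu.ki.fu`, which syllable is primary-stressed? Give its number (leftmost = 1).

Weights: 3 lu L, 4 ki L, 5 fu L.
The penult (syllable 4, ki) is light, so stress falls on the antepenult (syllable 3, lu).
Primary stress: syllable 3 → to:.pi.ˈlu.ki.fu.

3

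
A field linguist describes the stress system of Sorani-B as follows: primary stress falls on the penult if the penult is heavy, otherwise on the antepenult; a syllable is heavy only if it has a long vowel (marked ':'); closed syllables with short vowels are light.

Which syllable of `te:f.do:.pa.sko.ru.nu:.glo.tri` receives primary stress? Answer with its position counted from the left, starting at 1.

6

Weights: 6 nu: H, 7 glo L, 8 tri L.
The penult (syllable 7, glo) is light, so stress falls on the antepenult (syllable 6, nu:).
Primary stress: syllable 6 → te:f.do:.pa.sko.ru.ˈnu:.glo.tri.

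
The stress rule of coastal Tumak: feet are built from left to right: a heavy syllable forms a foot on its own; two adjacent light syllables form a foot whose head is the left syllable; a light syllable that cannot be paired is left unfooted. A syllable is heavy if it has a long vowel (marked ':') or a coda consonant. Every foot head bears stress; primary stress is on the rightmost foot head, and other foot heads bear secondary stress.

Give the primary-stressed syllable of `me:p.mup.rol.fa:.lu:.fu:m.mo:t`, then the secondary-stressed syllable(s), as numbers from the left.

primary 7, secondary 1, 2, 3, 4, 5, 6

Weights: 1 me:p H, 2 mup H, 3 rol H, 4 fa: H, 5 lu: H, 6 fu:m H, 7 mo:t H.
Parse left to right (heavy = foot alone; LL = one foot; stranded L unfooted): (ˈme:p) (ˈmup) (ˈrol) (ˈfa:) (ˈlu:) (ˈfu:m) (ˈmo:t).
Foot heads: 1, 2, 3, 4, 5, 6, 7.
Primary stress on the rightmost head = syllable 7.
Secondary stress on 1, 2, 3, 4, 5, 6: ˌme:p.ˌmup.ˌrol.ˌfa:.ˌlu:.ˌfu:m.ˈmo:t.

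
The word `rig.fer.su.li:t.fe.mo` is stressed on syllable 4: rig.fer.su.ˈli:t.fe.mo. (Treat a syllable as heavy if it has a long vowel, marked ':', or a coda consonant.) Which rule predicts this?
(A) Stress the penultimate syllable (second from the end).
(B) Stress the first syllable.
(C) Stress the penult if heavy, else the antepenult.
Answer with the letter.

C

Rule A → syllable 5 (observed: 4).
Rule B → syllable 1 (observed: 4).
Rule C → syllable 4 ✓.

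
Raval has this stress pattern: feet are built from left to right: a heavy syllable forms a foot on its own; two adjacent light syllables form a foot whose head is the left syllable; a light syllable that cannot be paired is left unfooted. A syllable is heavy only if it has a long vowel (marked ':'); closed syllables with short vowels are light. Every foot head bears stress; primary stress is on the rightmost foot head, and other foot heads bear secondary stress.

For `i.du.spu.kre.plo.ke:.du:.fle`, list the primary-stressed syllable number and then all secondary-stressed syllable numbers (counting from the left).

Weights: 1 i L, 2 du L, 3 spu L, 4 kre L, 5 plo L, 6 ke: H, 7 du: H, 8 fle L.
Parse left to right (heavy = foot alone; LL = one foot; stranded L unfooted): (ˈi.du) (ˈspu.kre) plo (ˈke:) (ˈdu:) fle.
Foot heads: 1, 3, 6, 7.
Primary stress on the rightmost head = syllable 7.
Secondary stress on 1, 3, 6: ˌi.du.ˌspu.kre.plo.ˌke:.ˈdu:.fle.

primary 7, secondary 1, 3, 6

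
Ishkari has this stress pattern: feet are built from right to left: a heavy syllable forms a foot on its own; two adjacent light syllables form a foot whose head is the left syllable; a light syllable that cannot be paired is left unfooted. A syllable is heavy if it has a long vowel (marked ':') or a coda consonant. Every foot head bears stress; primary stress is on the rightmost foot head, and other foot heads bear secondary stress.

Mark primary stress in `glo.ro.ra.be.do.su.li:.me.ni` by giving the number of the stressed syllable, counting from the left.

Weights: 1 glo L, 2 ro L, 3 ra L, 4 be L, 5 do L, 6 su L, 7 li: H, 8 me L, 9 ni L.
Parse right to left (heavy = foot alone; LL = one foot; stranded L unfooted): (ˈglo.ro) (ˈra.be) (ˈdo.su) (ˈli:) (ˈme.ni).
Foot heads: 1, 3, 5, 7, 8.
Primary stress on the rightmost head = syllable 8.
Primary stress: syllable 8 → glo.ro.ra.be.do.su.li:.ˈme.ni.

8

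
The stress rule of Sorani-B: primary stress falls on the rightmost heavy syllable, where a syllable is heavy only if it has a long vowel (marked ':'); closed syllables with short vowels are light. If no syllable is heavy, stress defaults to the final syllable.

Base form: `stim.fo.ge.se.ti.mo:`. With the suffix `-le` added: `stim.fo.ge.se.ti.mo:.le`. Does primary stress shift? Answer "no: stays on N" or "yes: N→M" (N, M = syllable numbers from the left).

no: stays on 6

Base `stim.fo.ge.se.ti.mo:` (6 syllables):
  Weights: 1 stim L, 2 fo L, 3 ge L, 4 se L, 5 ti L, 6 mo: H.
  Heavy syllables in the domain: 6. The rightmost is syllable 6 (mo:).
  → primary stress on syllable 6.
Suffixed `stim.fo.ge.se.ti.mo:.le` (7 syllables):
  Weights: 1 stim L, 2 fo L, 3 ge L, 4 se L, 5 ti L, 6 mo: H, 7 le L.
  Heavy syllables in the domain: 6. The rightmost is syllable 6 (mo:).
  → primary stress on syllable 6.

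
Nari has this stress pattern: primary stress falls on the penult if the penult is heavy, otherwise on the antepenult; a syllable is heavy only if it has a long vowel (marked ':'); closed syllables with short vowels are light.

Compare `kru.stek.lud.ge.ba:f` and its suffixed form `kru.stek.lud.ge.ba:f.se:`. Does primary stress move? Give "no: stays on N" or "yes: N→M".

Base `kru.stek.lud.ge.ba:f` (5 syllables):
  Weights: 3 lud L, 4 ge L, 5 ba:f H.
  The penult (syllable 4, ge) is light, so stress falls on the antepenult (syllable 3, lud).
  → primary stress on syllable 3.
Suffixed `kru.stek.lud.ge.ba:f.se:` (6 syllables):
  Weights: 4 ge L, 5 ba:f H, 6 se: H.
  The penult (syllable 5, ba:f) is heavy, so it takes stress.
  → primary stress on syllable 5.

yes: 3→5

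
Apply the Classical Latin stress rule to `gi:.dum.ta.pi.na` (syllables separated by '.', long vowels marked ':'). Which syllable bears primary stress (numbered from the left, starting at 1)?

3

Classical Latin: stress the penult if heavy (long vowel or closed), else the antepenult.
Weights: 3 ta L, 4 pi L, 5 na L.
The penult (syllable 4, pi) is light, so stress falls on the antepenult (syllable 3, ta).
Stress on syllable 3: gi:.dum.ˈta.pi.na.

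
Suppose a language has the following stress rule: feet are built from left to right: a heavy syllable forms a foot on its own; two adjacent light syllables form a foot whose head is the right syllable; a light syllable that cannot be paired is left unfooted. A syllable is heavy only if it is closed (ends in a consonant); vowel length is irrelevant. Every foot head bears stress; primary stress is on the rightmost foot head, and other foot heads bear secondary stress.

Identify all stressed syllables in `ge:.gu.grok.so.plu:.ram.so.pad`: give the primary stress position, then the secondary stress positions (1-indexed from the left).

primary 8, secondary 2, 3, 5, 6

Weights: 1 ge: L, 2 gu L, 3 grok H, 4 so L, 5 plu: L, 6 ram H, 7 so L, 8 pad H.
Parse left to right (heavy = foot alone; LL = one foot; stranded L unfooted): (ge:.ˈgu) (ˈgrok) (so.ˈplu:) (ˈram) so (ˈpad).
Foot heads: 2, 3, 5, 6, 8.
Primary stress on the rightmost head = syllable 8.
Secondary stress on 2, 3, 5, 6: ge:.ˌgu.ˌgrok.so.ˌplu:.ˌram.so.ˈpad.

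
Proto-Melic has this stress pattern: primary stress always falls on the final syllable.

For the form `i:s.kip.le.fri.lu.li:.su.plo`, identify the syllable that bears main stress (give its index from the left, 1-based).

8

The word has 8 syllables; the final syllable is syllable 8 (plo).
Primary stress: syllable 8 → i:s.kip.le.fri.lu.li:.su.ˈplo.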